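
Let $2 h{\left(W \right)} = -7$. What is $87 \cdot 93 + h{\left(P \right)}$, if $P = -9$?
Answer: $\frac{16175}{2} \approx 8087.5$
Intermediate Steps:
$h{\left(W \right)} = - \frac{7}{2}$ ($h{\left(W \right)} = \frac{1}{2} \left(-7\right) = - \frac{7}{2}$)
$87 \cdot 93 + h{\left(P \right)} = 87 \cdot 93 - \frac{7}{2} = 8091 - \frac{7}{2} = \frac{16175}{2}$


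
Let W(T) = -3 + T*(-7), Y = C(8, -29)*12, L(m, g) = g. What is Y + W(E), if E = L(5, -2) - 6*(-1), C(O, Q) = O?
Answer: 65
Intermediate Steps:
E = 4 (E = -2 - 6*(-1) = -2 + 6 = 4)
Y = 96 (Y = 8*12 = 96)
W(T) = -3 - 7*T
Y + W(E) = 96 + (-3 - 7*4) = 96 + (-3 - 28) = 96 - 31 = 65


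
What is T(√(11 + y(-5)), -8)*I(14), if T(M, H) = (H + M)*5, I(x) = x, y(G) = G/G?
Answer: -560 + 140*√3 ≈ -317.51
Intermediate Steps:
y(G) = 1
T(M, H) = 5*H + 5*M
T(√(11 + y(-5)), -8)*I(14) = (5*(-8) + 5*√(11 + 1))*14 = (-40 + 5*√12)*14 = (-40 + 5*(2*√3))*14 = (-40 + 10*√3)*14 = -560 + 140*√3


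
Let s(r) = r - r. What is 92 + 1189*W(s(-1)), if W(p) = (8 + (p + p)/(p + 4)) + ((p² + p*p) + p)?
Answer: 9604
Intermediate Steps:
s(r) = 0
W(p) = 8 + p + 2*p² + 2*p/(4 + p) (W(p) = (8 + (2*p)/(4 + p)) + ((p² + p²) + p) = (8 + 2*p/(4 + p)) + (2*p² + p) = (8 + 2*p/(4 + p)) + (p + 2*p²) = 8 + p + 2*p² + 2*p/(4 + p))
92 + 1189*W(s(-1)) = 92 + 1189*((32 + 2*0³ + 9*0² + 14*0)/(4 + 0)) = 92 + 1189*((32 + 2*0 + 9*0 + 0)/4) = 92 + 1189*((32 + 0 + 0 + 0)/4) = 92 + 1189*((¼)*32) = 92 + 1189*8 = 92 + 9512 = 9604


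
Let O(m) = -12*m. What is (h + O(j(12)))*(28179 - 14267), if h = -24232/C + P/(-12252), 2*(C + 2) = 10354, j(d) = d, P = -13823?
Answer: -10846197302014/5283675 ≈ -2.0528e+6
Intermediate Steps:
C = 5175 (C = -2 + (1/2)*10354 = -2 + 5177 = 5175)
h = -75118813/21134700 (h = -24232/5175 - 13823/(-12252) = -24232*1/5175 - 13823*(-1/12252) = -24232/5175 + 13823/12252 = -75118813/21134700 ≈ -3.5543)
(h + O(j(12)))*(28179 - 14267) = (-75118813/21134700 - 12*12)*(28179 - 14267) = (-75118813/21134700 - 144)*13912 = -3118515613/21134700*13912 = -10846197302014/5283675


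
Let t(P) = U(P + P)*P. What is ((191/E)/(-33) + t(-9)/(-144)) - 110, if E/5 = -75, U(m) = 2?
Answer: -10876097/99000 ≈ -109.86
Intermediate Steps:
t(P) = 2*P
E = -375 (E = 5*(-75) = -375)
((191/E)/(-33) + t(-9)/(-144)) - 110 = ((191/(-375))/(-33) + (2*(-9))/(-144)) - 110 = ((191*(-1/375))*(-1/33) - 18*(-1/144)) - 110 = (-191/375*(-1/33) + ⅛) - 110 = (191/12375 + ⅛) - 110 = 13903/99000 - 110 = -10876097/99000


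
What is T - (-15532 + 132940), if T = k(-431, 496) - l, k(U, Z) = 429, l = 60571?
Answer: -177550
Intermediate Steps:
T = -60142 (T = 429 - 1*60571 = 429 - 60571 = -60142)
T - (-15532 + 132940) = -60142 - (-15532 + 132940) = -60142 - 1*117408 = -60142 - 117408 = -177550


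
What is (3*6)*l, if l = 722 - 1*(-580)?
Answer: 23436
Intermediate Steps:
l = 1302 (l = 722 + 580 = 1302)
(3*6)*l = (3*6)*1302 = 18*1302 = 23436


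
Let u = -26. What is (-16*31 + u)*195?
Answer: -101790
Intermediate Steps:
(-16*31 + u)*195 = (-16*31 - 26)*195 = (-496 - 26)*195 = -522*195 = -101790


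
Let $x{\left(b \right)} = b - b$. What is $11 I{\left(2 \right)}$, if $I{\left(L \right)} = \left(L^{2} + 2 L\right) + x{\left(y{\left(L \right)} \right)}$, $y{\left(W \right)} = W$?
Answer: $88$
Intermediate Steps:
$x{\left(b \right)} = 0$
$I{\left(L \right)} = L^{2} + 2 L$ ($I{\left(L \right)} = \left(L^{2} + 2 L\right) + 0 = L^{2} + 2 L$)
$11 I{\left(2 \right)} = 11 \cdot 2 \left(2 + 2\right) = 11 \cdot 2 \cdot 4 = 11 \cdot 8 = 88$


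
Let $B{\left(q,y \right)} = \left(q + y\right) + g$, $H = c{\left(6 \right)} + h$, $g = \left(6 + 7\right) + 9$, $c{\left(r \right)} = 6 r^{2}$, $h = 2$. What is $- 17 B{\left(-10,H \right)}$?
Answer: $-3910$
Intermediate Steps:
$g = 22$ ($g = 13 + 9 = 22$)
$H = 218$ ($H = 6 \cdot 6^{2} + 2 = 6 \cdot 36 + 2 = 216 + 2 = 218$)
$B{\left(q,y \right)} = 22 + q + y$ ($B{\left(q,y \right)} = \left(q + y\right) + 22 = 22 + q + y$)
$- 17 B{\left(-10,H \right)} = - 17 \left(22 - 10 + 218\right) = \left(-17\right) 230 = -3910$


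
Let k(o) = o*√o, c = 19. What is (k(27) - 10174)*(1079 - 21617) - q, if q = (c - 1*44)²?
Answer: 208952987 - 1663578*√3 ≈ 2.0607e+8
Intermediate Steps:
k(o) = o^(3/2)
q = 625 (q = (19 - 1*44)² = (19 - 44)² = (-25)² = 625)
(k(27) - 10174)*(1079 - 21617) - q = (27^(3/2) - 10174)*(1079 - 21617) - 1*625 = (81*√3 - 10174)*(-20538) - 625 = (-10174 + 81*√3)*(-20538) - 625 = (208953612 - 1663578*√3) - 625 = 208952987 - 1663578*√3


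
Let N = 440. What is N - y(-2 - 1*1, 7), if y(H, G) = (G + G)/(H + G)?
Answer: 873/2 ≈ 436.50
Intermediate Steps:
y(H, G) = 2*G/(G + H) (y(H, G) = (2*G)/(G + H) = 2*G/(G + H))
N - y(-2 - 1*1, 7) = 440 - 2*7/(7 + (-2 - 1*1)) = 440 - 2*7/(7 + (-2 - 1)) = 440 - 2*7/(7 - 3) = 440 - 2*7/4 = 440 - 1*7/2 = 440 - 7/2 = 873/2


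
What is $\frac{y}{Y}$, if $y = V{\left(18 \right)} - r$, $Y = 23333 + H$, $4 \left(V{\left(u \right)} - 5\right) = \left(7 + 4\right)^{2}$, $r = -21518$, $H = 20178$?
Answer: $\frac{86213}{174044} \approx 0.49535$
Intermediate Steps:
$V{\left(u \right)} = \frac{141}{4}$ ($V{\left(u \right)} = 5 + \frac{\left(7 + 4\right)^{2}}{4} = 5 + \frac{11^{2}}{4} = 5 + \frac{1}{4} \cdot 121 = 5 + \frac{121}{4} = \frac{141}{4}$)
$Y = 43511$ ($Y = 23333 + 20178 = 43511$)
$y = \frac{86213}{4}$ ($y = \frac{141}{4} - -21518 = \frac{141}{4} + 21518 = \frac{86213}{4} \approx 21553.0$)
$\frac{y}{Y} = \frac{86213}{4 \cdot 43511} = \frac{86213}{4} \cdot \frac{1}{43511} = \frac{86213}{174044}$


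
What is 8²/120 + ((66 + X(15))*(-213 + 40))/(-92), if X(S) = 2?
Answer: 44299/345 ≈ 128.40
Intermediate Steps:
8²/120 + ((66 + X(15))*(-213 + 40))/(-92) = 8²/120 + ((66 + 2)*(-213 + 40))/(-92) = 64*(1/120) + (68*(-173))*(-1/92) = 8/15 - 11764*(-1/92) = 8/15 + 2941/23 = 44299/345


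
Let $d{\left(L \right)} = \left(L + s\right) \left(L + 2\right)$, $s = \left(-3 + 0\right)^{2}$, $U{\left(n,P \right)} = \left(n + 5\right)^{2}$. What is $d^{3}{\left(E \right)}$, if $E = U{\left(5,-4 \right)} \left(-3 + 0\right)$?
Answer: $652120359338232$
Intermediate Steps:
$U{\left(n,P \right)} = \left(5 + n\right)^{2}$
$s = 9$ ($s = \left(-3\right)^{2} = 9$)
$E = -300$ ($E = \left(5 + 5\right)^{2} \left(-3 + 0\right) = 10^{2} \left(-3\right) = 100 \left(-3\right) = -300$)
$d{\left(L \right)} = \left(2 + L\right) \left(9 + L\right)$ ($d{\left(L \right)} = \left(L + 9\right) \left(L + 2\right) = \left(9 + L\right) \left(2 + L\right) = \left(2 + L\right) \left(9 + L\right)$)
$d^{3}{\left(E \right)} = \left(18 + \left(-300\right)^{2} + 11 \left(-300\right)\right)^{3} = \left(18 + 90000 - 3300\right)^{3} = 86718^{3} = 652120359338232$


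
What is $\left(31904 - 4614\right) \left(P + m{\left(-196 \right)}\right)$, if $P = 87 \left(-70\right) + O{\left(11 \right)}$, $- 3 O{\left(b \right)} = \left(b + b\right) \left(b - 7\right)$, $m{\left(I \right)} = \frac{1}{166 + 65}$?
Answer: $- \frac{38576188850}{231} \approx -1.67 \cdot 10^{8}$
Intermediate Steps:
$m{\left(I \right)} = \frac{1}{231}$
$O{\left(b \right)} = - \frac{2 b \left(-7 + b\right)}{3}$ ($O{\left(b \right)} = - \frac{\left(b + b\right) \left(b - 7\right)}{3} = - \frac{2 b \left(-7 + b\right)}{3}$)
$P = - \frac{18358}{3}$ ($P = 87 \left(-70\right) + \frac{2}{3} \cdot 11 \left(7 - 11\right) = -6090 + \frac{2}{3} \cdot 11 \left(7 - 11\right) = -6090 + \frac{2}{3} \cdot 11 \left(-4\right) = -6090 - \frac{88}{3} = - \frac{18358}{3} \approx -6119.3$)
$\left(31904 - 4614\right) \left(P + m{\left(-196 \right)}\right) = \left(31904 - 4614\right) \left(- \frac{18358}{3} + \frac{1}{231}\right) = 27290 \left(- \frac{1413565}{231}\right) = - \frac{38576188850}{231}$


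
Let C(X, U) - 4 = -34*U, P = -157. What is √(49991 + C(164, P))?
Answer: √55333 ≈ 235.23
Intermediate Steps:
C(X, U) = 4 - 34*U
√(49991 + C(164, P)) = √(49991 + (4 - 34*(-157))) = √(49991 + (4 + 5338)) = √(49991 + 5342) = √55333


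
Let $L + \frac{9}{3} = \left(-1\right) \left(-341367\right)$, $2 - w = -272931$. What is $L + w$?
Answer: $614297$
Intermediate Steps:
$w = 272933$ ($w = 2 - -272931 = 2 + 272931 = 272933$)
$L = 341364$ ($L = -3 - -341367 = -3 + 341367 = 341364$)
$L + w = 341364 + 272933 = 614297$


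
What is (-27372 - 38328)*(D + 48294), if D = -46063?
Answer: -146576700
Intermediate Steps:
(-27372 - 38328)*(D + 48294) = (-27372 - 38328)*(-46063 + 48294) = -65700*2231 = -146576700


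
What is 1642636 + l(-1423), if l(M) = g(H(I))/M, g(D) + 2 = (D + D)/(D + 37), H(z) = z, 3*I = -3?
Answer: 42074478541/25614 ≈ 1.6426e+6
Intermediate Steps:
I = -1 (I = (1/3)*(-3) = -1)
g(D) = -2 + 2*D/(37 + D) (g(D) = -2 + (D + D)/(D + 37) = -2 + (2*D)/(37 + D) = -2 + 2*D/(37 + D))
l(M) = -37/(18*M) (l(M) = (-74/(37 - 1))/M = (-74/36)/M = (-74*1/36)/M = -37/(18*M))
1642636 + l(-1423) = 1642636 - 37/18/(-1423) = 1642636 - 37/18*(-1/1423) = 1642636 + 37/25614 = 42074478541/25614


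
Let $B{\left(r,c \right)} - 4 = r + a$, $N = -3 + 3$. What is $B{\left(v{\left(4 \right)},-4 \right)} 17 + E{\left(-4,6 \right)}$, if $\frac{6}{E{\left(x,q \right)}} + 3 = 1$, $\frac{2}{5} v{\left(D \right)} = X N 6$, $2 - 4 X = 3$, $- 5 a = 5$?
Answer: $48$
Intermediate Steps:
$a = -1$ ($a = \left(- \frac{1}{5}\right) 5 = -1$)
$X = - \frac{1}{4}$ ($X = \frac{1}{2} - \frac{3}{4} = - \frac{1}{4} \approx -0.25$)
$N = 0$
$v{\left(D \right)} = 0$ ($v{\left(D \right)} = \frac{5 \left(- \frac{1}{4}\right) 0 \cdot 6}{2} = \frac{5 \cdot 0 \cdot 6}{2} = \frac{5}{2} \cdot 0 = 0$)
$E{\left(x,q \right)} = -3$ ($E{\left(x,q \right)} = \frac{6}{-3 + 1} = \frac{6}{-2} = 6 \left(- \frac{1}{2}\right) = -3$)
$B{\left(r,c \right)} = 3 + r$ ($B{\left(r,c \right)} = 4 + \left(r - 1\right) = 4 + \left(-1 + r\right) = 3 + r$)
$B{\left(v{\left(4 \right)},-4 \right)} 17 + E{\left(-4,6 \right)} = \left(3 + 0\right) 17 - 3 = 3 \cdot 17 - 3 = 51 - 3 = 48$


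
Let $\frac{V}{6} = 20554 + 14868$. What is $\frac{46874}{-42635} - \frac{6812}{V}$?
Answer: $- \frac{2563163647}{2265325455} \approx -1.1315$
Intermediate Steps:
$V = 212532$ ($V = 6 \left(20554 + 14868\right) = 6 \cdot 35422 = 212532$)
$\frac{46874}{-42635} - \frac{6812}{V} = \frac{46874}{-42635} - \frac{6812}{212532} = 46874 \left(- \frac{1}{42635}\right) - \frac{1703}{53133} = - \frac{46874}{42635} - \frac{1703}{53133} = - \frac{2563163647}{2265325455}$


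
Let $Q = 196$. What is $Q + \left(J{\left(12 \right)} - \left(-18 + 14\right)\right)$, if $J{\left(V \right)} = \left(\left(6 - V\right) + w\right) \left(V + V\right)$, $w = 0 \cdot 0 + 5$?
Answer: $176$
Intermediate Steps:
$w = 5$ ($w = 0 + 5 = 5$)
$J{\left(V \right)} = 2 V \left(11 - V\right)$ ($J{\left(V \right)} = \left(\left(6 - V\right) + 5\right) \left(V + V\right) = \left(11 - V\right) 2 V = 2 V \left(11 - V\right)$)
$Q + \left(J{\left(12 \right)} - \left(-18 + 14\right)\right) = 196 + \left(2 \cdot 12 \left(11 - 12\right) - \left(-18 + 14\right)\right) = 196 + \left(2 \cdot 12 \left(11 - 12\right) - -4\right) = 196 + \left(2 \cdot 12 \left(-1\right) + 4\right) = 196 + \left(-24 + 4\right) = 196 - 20 = 176$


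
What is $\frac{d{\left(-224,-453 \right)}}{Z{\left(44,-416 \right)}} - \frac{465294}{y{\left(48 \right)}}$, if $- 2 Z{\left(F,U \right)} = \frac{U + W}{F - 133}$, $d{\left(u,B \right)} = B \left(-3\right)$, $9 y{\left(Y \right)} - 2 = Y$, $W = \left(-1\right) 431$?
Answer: $- \frac{1779515631}{21175} \approx -84039.0$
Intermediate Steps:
$W = -431$
$y{\left(Y \right)} = \frac{2}{9} + \frac{Y}{9}$
$d{\left(u,B \right)} = - 3 B$
$Z{\left(F,U \right)} = - \frac{-431 + U}{2 \left(-133 + F\right)}$ ($Z{\left(F,U \right)} = - \frac{\left(U - 431\right) \frac{1}{F - 133}}{2} = - \frac{\left(-431 + U\right) \frac{1}{-133 + F}}{2} = - \frac{\frac{1}{-133 + F} \left(-431 + U\right)}{2} = - \frac{-431 + U}{2 \left(-133 + F\right)}$)
$\frac{d{\left(-224,-453 \right)}}{Z{\left(44,-416 \right)}} - \frac{465294}{y{\left(48 \right)}} = \frac{\left(-3\right) \left(-453\right)}{\frac{1}{2} \frac{1}{-133 + 44} \left(431 - -416\right)} - \frac{465294}{\frac{2}{9} + \frac{1}{9} \cdot 48} = \frac{1359}{\frac{1}{2} \frac{1}{-89} \left(431 + 416\right)} - \frac{465294}{\frac{2}{9} + \frac{16}{3}} = \frac{1359}{\frac{1}{2} \left(- \frac{1}{89}\right) 847} - \frac{465294}{\frac{50}{9}} = \frac{1359}{- \frac{847}{178}} - \frac{2093823}{25} = 1359 \left(- \frac{178}{847}\right) - \frac{2093823}{25} = - \frac{241902}{847} - \frac{2093823}{25} = - \frac{1779515631}{21175}$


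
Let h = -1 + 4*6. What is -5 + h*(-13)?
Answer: -304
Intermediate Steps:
h = 23 (h = -1 + 24 = 23)
-5 + h*(-13) = -5 + 23*(-13) = -5 - 299 = -304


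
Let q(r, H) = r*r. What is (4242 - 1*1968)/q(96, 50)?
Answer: 379/1536 ≈ 0.24674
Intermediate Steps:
q(r, H) = r²
(4242 - 1*1968)/q(96, 50) = (4242 - 1*1968)/(96²) = (4242 - 1968)/9216 = 2274*(1/9216) = 379/1536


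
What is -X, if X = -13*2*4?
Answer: 104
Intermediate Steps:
X = -104 (X = -26*4 = -104)
-X = -1*(-104) = 104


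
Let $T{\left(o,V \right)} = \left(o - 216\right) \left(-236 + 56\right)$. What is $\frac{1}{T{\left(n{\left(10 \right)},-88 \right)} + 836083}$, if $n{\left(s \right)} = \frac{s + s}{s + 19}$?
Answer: $\frac{29}{25370327} \approx 1.1431 \cdot 10^{-6}$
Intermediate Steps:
$n{\left(s \right)} = \frac{2 s}{19 + s}$
$T{\left(o,V \right)} = 38880 - 180 o$ ($T{\left(o,V \right)} = \left(-216 + o\right) \left(-180\right) = 38880 - 180 o$)
$\frac{1}{T{\left(n{\left(10 \right)},-88 \right)} + 836083} = \frac{1}{\left(38880 - 180 \cdot 2 \cdot 10 \frac{1}{19 + 10}\right) + 836083} = \frac{1}{\left(38880 - 180 \cdot 2 \cdot 10 \cdot \frac{1}{29}\right) + 836083} = \frac{1}{\left(38880 - \frac{3600}{29}\right) + 836083} = \frac{1}{\frac{1123920}{29} + 836083} = \frac{1}{\frac{25370327}{29}} = \frac{29}{25370327}$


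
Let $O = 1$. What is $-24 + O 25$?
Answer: $1$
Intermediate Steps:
$-24 + O 25 = -24 + 1 \cdot 25 = -24 + 25 = 1$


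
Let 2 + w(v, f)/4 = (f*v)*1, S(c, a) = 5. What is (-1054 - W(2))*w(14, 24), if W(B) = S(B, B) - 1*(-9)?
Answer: -1426848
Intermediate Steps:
w(v, f) = -8 + 4*f*v (w(v, f) = -8 + 4*((f*v)*1) = -8 + 4*(f*v) = -8 + 4*f*v)
W(B) = 14 (W(B) = 5 - 1*(-9) = 5 + 9 = 14)
(-1054 - W(2))*w(14, 24) = (-1054 - 1*14)*(-8 + 4*24*14) = (-1054 - 14)*(-8 + 1344) = -1068*1336 = -1426848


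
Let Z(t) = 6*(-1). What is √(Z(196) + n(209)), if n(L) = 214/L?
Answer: 4*I*√13585/209 ≈ 2.2307*I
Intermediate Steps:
Z(t) = -6
√(Z(196) + n(209)) = √(-6 + 214/209) = √(-1040/209) = 4*I*√13585/209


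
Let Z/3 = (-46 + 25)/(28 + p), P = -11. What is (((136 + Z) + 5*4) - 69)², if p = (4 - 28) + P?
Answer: 9216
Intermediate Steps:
p = -35 (p = (4 - 28) - 11 = -24 - 11 = -35)
Z = 9 (Z = 3*((-46 + 25)/(28 - 35)) = 3*(-21/(-7)) = 3*(-21*(-⅐)) = 3*3 = 9)
(((136 + Z) + 5*4) - 69)² = (((136 + 9) + 5*4) - 69)² = ((145 + 20) - 69)² = (165 - 69)² = 96² = 9216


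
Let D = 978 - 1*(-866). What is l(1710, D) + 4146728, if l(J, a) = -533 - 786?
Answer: 4145409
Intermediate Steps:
D = 1844 (D = 978 + 866 = 1844)
l(J, a) = -1319
l(1710, D) + 4146728 = -1319 + 4146728 = 4145409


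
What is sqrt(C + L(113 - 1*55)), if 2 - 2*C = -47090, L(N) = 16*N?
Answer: sqrt(24474) ≈ 156.44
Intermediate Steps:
C = 23546 (C = 1 - 1/2*(-47090) = 1 + 23545 = 23546)
sqrt(C + L(113 - 1*55)) = sqrt(23546 + 16*(113 - 1*55)) = sqrt(23546 + 16*(113 - 55)) = sqrt(23546 + 16*58) = sqrt(23546 + 928) = sqrt(24474)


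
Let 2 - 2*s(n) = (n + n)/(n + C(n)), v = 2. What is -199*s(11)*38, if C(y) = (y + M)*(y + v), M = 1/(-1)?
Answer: -983060/141 ≈ -6972.1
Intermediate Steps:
M = -1
C(y) = (-1 + y)*(2 + y) (C(y) = (y - 1)*(y + 2) = (-1 + y)*(2 + y))
s(n) = 1 - n/(-2 + n² + 2*n) (s(n) = 1 - (n + n)/(2*(n + (-2 + n + n²))) = 1 - 2*n/(2*(-2 + n² + 2*n)) = 1 - n/(-2 + n² + 2*n))
-199*s(11)*38 = -199*(-2 + 11 + 11²)/(-2 + 11² + 2*11)*38 = -199*(-2 + 11 + 121)/(-2 + 121 + 22)*38 = -199*130/141*38 = -25870/141*38 = -983060/141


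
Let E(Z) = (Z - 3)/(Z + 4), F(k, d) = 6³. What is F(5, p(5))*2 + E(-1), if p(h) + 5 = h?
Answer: 1292/3 ≈ 430.67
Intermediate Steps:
p(h) = -5 + h
F(k, d) = 216
E(Z) = (-3 + Z)/(4 + Z)
F(5, p(5))*2 + E(-1) = 216*2 + (-3 - 1)/(4 - 1) = 432 - 4/3 = 1292/3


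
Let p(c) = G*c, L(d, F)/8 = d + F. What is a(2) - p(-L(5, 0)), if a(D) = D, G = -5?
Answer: -198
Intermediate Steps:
L(d, F) = 8*F + 8*d (L(d, F) = 8*(d + F) = 8*(F + d) = 8*F + 8*d)
p(c) = -5*c
a(2) - p(-L(5, 0)) = 2 - (-5)*(-(8*0 + 8*5)) = 2 - (-5)*(-(0 + 40)) = 2 - (-5)*(-1*40) = 2 - (-5)*(-40) = 2 - 1*200 = 2 - 200 = -198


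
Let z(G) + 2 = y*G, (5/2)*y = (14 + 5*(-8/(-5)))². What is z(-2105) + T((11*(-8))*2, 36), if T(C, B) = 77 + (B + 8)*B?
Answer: -405869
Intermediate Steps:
T(C, B) = 77 + B*(8 + B) (T(C, B) = 77 + (8 + B)*B = 77 + B*(8 + B))
y = 968/5 (y = 2*(14 + 5*(-8/(-5)))²/5 = 2*(14 + 5*(-8*(-⅕)))²/5 = 2*(14 + 5*(8/5))²/5 = 2*(14 + 8)²/5 = (⅖)*22² = (⅖)*484 = 968/5 ≈ 193.60)
z(G) = -2 + 968*G/5
z(-2105) + T((11*(-8))*2, 36) = (-2 + (968/5)*(-2105)) + (77 + 36² + 8*36) = (-2 - 407528) + (77 + 1296 + 288) = -407530 + 1661 = -405869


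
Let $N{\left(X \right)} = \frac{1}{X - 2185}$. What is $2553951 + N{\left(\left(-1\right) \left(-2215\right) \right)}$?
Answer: $\frac{76618531}{30} \approx 2.554 \cdot 10^{6}$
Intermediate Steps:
$N{\left(X \right)} = \frac{1}{-2185 + X}$
$2553951 + N{\left(\left(-1\right) \left(-2215\right) \right)} = 2553951 + \frac{1}{-2185 - -2215} = 2553951 + \frac{1}{-2185 + 2215} = 2553951 + \frac{1}{30} = \frac{76618531}{30}$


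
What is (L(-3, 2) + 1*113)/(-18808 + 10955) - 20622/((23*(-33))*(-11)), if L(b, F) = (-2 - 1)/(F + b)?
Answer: -54304350/21854899 ≈ -2.4848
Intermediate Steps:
L(b, F) = -3/(F + b)
(L(-3, 2) + 1*113)/(-18808 + 10955) - 20622/((23*(-33))*(-11)) = (-3/(2 - 3) + 1*113)/(-18808 + 10955) - 20622/((23*(-33))*(-11)) = (-3/(-1) + 113)/(-7853) - 20622/((-759*(-11))) = (-3*(-1) + 113)*(-1/7853) - 20622/8349 = (3 + 113)*(-1/7853) - 20622*1/8349 = 116*(-1/7853) - 6874/2783 = -116/7853 - 6874/2783 = -54304350/21854899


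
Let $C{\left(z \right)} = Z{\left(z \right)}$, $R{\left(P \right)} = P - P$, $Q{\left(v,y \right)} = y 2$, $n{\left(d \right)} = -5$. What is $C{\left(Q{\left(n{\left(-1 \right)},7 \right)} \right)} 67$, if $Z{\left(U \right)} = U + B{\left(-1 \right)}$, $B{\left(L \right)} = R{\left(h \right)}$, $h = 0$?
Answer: $938$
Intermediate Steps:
$Q{\left(v,y \right)} = 2 y$
$R{\left(P \right)} = 0$
$B{\left(L \right)} = 0$
$Z{\left(U \right)} = U$ ($Z{\left(U \right)} = U + 0 = U$)
$C{\left(z \right)} = z$
$C{\left(Q{\left(n{\left(-1 \right)},7 \right)} \right)} 67 = 2 \cdot 7 \cdot 67 = 14 \cdot 67 = 938$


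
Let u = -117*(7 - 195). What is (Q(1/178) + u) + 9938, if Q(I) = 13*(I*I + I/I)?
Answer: 1012208761/31684 ≈ 31947.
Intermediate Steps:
u = 21996 (u = -117*(-188) = 21996)
Q(I) = 13 + 13*I² (Q(I) = 13*(I² + 1) = 13*(1 + I²) = 13 + 13*I²)
(Q(1/178) + u) + 9938 = ((13 + 13*(1/178)²) + 21996) + 9938 = ((13 + 13*(1/31684)) + 21996) + 9938 = ((13 + 13/31684) + 21996) + 9938 = (411905/31684 + 21996) + 9938 = 697333169/31684 + 9938 = 1012208761/31684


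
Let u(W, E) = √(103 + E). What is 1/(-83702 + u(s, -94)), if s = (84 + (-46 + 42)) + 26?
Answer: -1/83699 ≈ -1.1948e-5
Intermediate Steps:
s = 106 (s = (84 - 4) + 26 = 80 + 26 = 106)
1/(-83702 + u(s, -94)) = 1/(-83702 + √(103 - 94)) = 1/(-83702 + √9) = 1/(-83702 + 3) = 1/(-83699) = -1/83699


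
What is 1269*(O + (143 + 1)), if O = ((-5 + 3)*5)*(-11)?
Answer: 322326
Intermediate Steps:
O = 110 (O = -2*5*(-11) = -10*(-11) = 110)
1269*(O + (143 + 1)) = 1269*(110 + (143 + 1)) = 1269*(110 + 144) = 1269*254 = 322326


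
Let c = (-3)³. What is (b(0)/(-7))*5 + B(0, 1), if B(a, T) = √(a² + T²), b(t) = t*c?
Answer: 1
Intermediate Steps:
c = -27
b(t) = -27*t (b(t) = t*(-27) = -27*t)
B(a, T) = √(T² + a²)
(b(0)/(-7))*5 + B(0, 1) = (-27*0/(-7))*5 + √(1² + 0²) = (0*(-⅐))*5 + √(1 + 0) = 0*5 + √1 = 0 + 1 = 1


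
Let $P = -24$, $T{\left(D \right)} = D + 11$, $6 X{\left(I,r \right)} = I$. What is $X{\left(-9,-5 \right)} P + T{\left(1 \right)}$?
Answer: $48$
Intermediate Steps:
$X{\left(I,r \right)} = \frac{I}{6}$
$T{\left(D \right)} = 11 + D$
$X{\left(-9,-5 \right)} P + T{\left(1 \right)} = \frac{1}{6} \left(-9\right) \left(-24\right) + \left(11 + 1\right) = \left(- \frac{3}{2}\right) \left(-24\right) + 12 = 36 + 12 = 48$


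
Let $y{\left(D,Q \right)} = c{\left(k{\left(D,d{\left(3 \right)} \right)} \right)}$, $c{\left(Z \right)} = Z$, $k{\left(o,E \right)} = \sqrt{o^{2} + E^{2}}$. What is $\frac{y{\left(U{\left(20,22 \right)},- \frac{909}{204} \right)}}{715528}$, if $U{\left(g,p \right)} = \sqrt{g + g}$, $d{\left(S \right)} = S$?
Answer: $\frac{7}{715528} \approx 9.783 \cdot 10^{-6}$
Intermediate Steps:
$k{\left(o,E \right)} = \sqrt{E^{2} + o^{2}}$
$U{\left(g,p \right)} = \sqrt{2} \sqrt{g}$ ($U{\left(g,p \right)} = \sqrt{2 g} = \sqrt{2} \sqrt{g}$)
$y{\left(D,Q \right)} = \sqrt{9 + D^{2}}$ ($y{\left(D,Q \right)} = \sqrt{3^{2} + D^{2}} = \sqrt{9 + D^{2}}$)
$\frac{y{\left(U{\left(20,22 \right)},- \frac{909}{204} \right)}}{715528} = \frac{\sqrt{9 + \left(\sqrt{2} \sqrt{20}\right)^{2}}}{715528} = \sqrt{9 + \left(\sqrt{2} \cdot 2 \sqrt{5}\right)^{2}} \cdot \frac{1}{715528} = \sqrt{9 + \left(2 \sqrt{10}\right)^{2}} \cdot \frac{1}{715528} = \sqrt{9 + 40} \cdot \frac{1}{715528} = \sqrt{49} \cdot \frac{1}{715528} = 7 \cdot \frac{1}{715528} = \frac{7}{715528}$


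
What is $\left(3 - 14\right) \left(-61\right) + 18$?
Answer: $689$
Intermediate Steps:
$\left(3 - 14\right) \left(-61\right) + 18 = \left(-11\right) \left(-61\right) + 18 = 671 + 18 = 689$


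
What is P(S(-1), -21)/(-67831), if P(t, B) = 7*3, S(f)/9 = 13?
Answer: -21/67831 ≈ -0.00030959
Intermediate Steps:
S(f) = 117 (S(f) = 9*13 = 117)
P(t, B) = 21
P(S(-1), -21)/(-67831) = 21/(-67831) = 21*(-1/67831) = -21/67831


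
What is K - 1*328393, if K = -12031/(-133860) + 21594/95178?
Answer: -697315978953847/2123421180 ≈ -3.2839e+5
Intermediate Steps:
K = 672609893/2123421180 (K = -12031*(-1/133860) + 21594*(1/95178) = 12031/133860 + 3599/15863 = 672609893/2123421180 ≈ 0.31676)
K - 1*328393 = 672609893/2123421180 - 1*328393 = 672609893/2123421180 - 328393 = -697315978953847/2123421180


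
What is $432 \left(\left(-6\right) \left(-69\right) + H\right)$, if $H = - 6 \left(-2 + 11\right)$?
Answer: $155520$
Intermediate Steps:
$H = -54$ ($H = \left(-6\right) 9 = -54$)
$432 \left(\left(-6\right) \left(-69\right) + H\right) = 432 \left(\left(-6\right) \left(-69\right) - 54\right) = 432 \left(414 - 54\right) = 432 \cdot 360 = 155520$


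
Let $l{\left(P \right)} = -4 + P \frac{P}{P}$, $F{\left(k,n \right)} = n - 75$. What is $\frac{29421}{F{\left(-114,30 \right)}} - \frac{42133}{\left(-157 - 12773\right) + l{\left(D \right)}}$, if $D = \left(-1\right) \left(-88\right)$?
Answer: $- \frac{41782909}{64230} \approx -650.52$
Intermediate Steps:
$F{\left(k,n \right)} = -75 + n$
$D = 88$
$l{\left(P \right)} = -4 + P$ ($l{\left(P \right)} = -4 + P 1 = -4 + P$)
$\frac{29421}{F{\left(-114,30 \right)}} - \frac{42133}{\left(-157 - 12773\right) + l{\left(D \right)}} = \frac{29421}{-75 + 30} - \frac{42133}{\left(-157 - 12773\right) + \left(-4 + 88\right)} = \frac{29421}{-45} - \frac{42133}{-12930 + 84} = 29421 \left(- \frac{1}{45}\right) - \frac{42133}{-12846} = - \frac{3269}{5} - - \frac{42133}{12846} = - \frac{3269}{5} + \frac{42133}{12846} = - \frac{41782909}{64230}$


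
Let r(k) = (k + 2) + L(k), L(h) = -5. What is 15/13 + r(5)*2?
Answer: 67/13 ≈ 5.1538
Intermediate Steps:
r(k) = -3 + k (r(k) = (k + 2) - 5 = (2 + k) - 5 = -3 + k)
15/13 + r(5)*2 = 15/13 + (-3 + 5)*2 = 15*(1/13) + 2*2 = 15/13 + 4 = 67/13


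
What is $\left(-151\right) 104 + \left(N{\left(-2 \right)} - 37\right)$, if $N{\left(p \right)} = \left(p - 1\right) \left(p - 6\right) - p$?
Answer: $-15715$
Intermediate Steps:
$N{\left(p \right)} = - p + \left(-1 + p\right) \left(-6 + p\right)$ ($N{\left(p \right)} = \left(-1 + p\right) \left(-6 + p\right) - p = - p + \left(-1 + p\right) \left(-6 + p\right)$)
$\left(-151\right) 104 + \left(N{\left(-2 \right)} - 37\right) = \left(-151\right) 104 + \left(\left(6 + \left(-2\right)^{2} - -16\right) - 37\right) = -15704 + \left(\left(6 + 4 + 16\right) - 37\right) = -15704 + \left(26 - 37\right) = -15704 - 11 = -15715$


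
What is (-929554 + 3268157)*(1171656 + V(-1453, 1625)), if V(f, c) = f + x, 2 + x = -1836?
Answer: 2732341894095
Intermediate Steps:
x = -1838 (x = -2 - 1836 = -1838)
V(f, c) = -1838 + f (V(f, c) = f - 1838 = -1838 + f)
(-929554 + 3268157)*(1171656 + V(-1453, 1625)) = (-929554 + 3268157)*(1171656 + (-1838 - 1453)) = 2338603*(1171656 - 3291) = 2338603*1168365 = 2732341894095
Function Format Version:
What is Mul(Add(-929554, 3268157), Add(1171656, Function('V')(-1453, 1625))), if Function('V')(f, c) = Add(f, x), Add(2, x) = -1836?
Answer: 2732341894095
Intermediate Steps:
x = -1838 (x = Add(-2, -1836) = -1838)
Function('V')(f, c) = Add(-1838, f) (Function('V')(f, c) = Add(f, -1838) = Add(-1838, f))
Mul(Add(-929554, 3268157), Add(1171656, Function('V')(-1453, 1625))) = Mul(Add(-929554, 3268157), Add(1171656, Add(-1838, -1453))) = Mul(2338603, Add(1171656, -3291)) = Mul(2338603, 1168365) = 2732341894095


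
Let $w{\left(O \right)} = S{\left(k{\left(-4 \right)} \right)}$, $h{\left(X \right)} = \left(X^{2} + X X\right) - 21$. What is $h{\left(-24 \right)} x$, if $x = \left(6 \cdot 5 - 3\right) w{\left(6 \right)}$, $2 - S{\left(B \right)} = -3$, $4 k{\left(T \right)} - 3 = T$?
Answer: $152685$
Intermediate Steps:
$k{\left(T \right)} = \frac{3}{4} + \frac{T}{4}$
$S{\left(B \right)} = 5$ ($S{\left(B \right)} = 2 - -3 = 2 + 3 = 5$)
$h{\left(X \right)} = -21 + 2 X^{2}$ ($h{\left(X \right)} = \left(X^{2} + X^{2}\right) - 21 = 2 X^{2} - 21 = -21 + 2 X^{2}$)
$w{\left(O \right)} = 5$
$x = 135$ ($x = \left(6 \cdot 5 - 3\right) 5 = \left(30 - 3\right) 5 = 27 \cdot 5 = 135$)
$h{\left(-24 \right)} x = \left(-21 + 2 \left(-24\right)^{2}\right) 135 = \left(-21 + 2 \cdot 576\right) 135 = \left(-21 + 1152\right) 135 = 1131 \cdot 135 = 152685$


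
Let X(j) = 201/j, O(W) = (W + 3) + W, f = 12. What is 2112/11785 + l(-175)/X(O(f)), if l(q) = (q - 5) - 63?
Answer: -25632291/789595 ≈ -32.463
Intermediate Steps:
l(q) = -68 + q (l(q) = (-5 + q) - 63 = -68 + q)
O(W) = 3 + 2*W (O(W) = (3 + W) + W = 3 + 2*W)
2112/11785 + l(-175)/X(O(f)) = 2112/11785 + (-68 - 175)/((201/(3 + 2*12))) = 2112*(1/11785) - 243/(201/(3 + 24)) = 2112/11785 - 243/(201/27) = 2112/11785 - 243/(201*(1/27)) = 2112/11785 - 243/67/9 = 2112/11785 - 243*9/67 = 2112/11785 - 2187/67 = -25632291/789595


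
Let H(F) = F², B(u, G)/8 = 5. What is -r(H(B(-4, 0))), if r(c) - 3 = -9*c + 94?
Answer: 14303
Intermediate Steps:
B(u, G) = 40 (B(u, G) = 8*5 = 40)
r(c) = 97 - 9*c (r(c) = 3 + (-9*c + 94) = 3 + (94 - 9*c) = 97 - 9*c)
-r(H(B(-4, 0))) = -(97 - 9*40²) = -(97 - 9*1600) = -(97 - 14400) = -1*(-14303) = 14303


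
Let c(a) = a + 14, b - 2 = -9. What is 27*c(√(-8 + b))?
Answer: 378 + 27*I*√15 ≈ 378.0 + 104.57*I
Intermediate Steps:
b = -7 (b = 2 - 9 = -7)
c(a) = 14 + a
27*c(√(-8 + b)) = 27*(14 + √(-8 - 7)) = 27*(14 + √(-15)) = 27*(14 + I*√15) = 378 + 27*I*√15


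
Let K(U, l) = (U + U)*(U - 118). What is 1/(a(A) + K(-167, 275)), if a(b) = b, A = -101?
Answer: 1/95089 ≈ 1.0516e-5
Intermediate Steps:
K(U, l) = 2*U*(-118 + U) (K(U, l) = (2*U)*(-118 + U) = 2*U*(-118 + U))
1/(a(A) + K(-167, 275)) = 1/(-101 + 2*(-167)*(-118 - 167)) = 1/(-101 + 2*(-167)*(-285)) = 1/(-101 + 95190) = 1/95089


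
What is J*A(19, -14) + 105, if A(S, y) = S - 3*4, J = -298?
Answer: -1981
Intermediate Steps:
A(S, y) = -12 + S (A(S, y) = S - 12 = -12 + S)
J*A(19, -14) + 105 = -298*(-12 + 19) + 105 = -298*7 + 105 = -2086 + 105 = -1981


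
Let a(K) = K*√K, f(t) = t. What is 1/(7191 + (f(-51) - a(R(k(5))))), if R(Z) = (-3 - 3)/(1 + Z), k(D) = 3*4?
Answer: 1307215/9333515118 - 13*I*√78/18667030236 ≈ 0.00014006 - 6.1506e-9*I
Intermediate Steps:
k(D) = 12
R(Z) = -6/(1 + Z)
a(K) = K^(3/2)
1/(7191 + (f(-51) - a(R(k(5))))) = 1/(7191 + (-51 - (-6/(1 + 12))^(3/2))) = 1/(7191 + (-51 - (-6/13)^(3/2))) = 1/(7191 + (-51 - (-6)*I*√78/169)) = 1/(7191 + (-51 + 6*I*√78/169)) = 1/(7140 + 6*I*√78/169)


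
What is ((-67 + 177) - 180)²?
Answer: 4900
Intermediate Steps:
((-67 + 177) - 180)² = (110 - 180)² = (-70)² = 4900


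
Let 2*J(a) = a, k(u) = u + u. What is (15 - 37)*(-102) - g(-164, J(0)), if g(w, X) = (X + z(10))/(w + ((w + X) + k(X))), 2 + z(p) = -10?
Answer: 184005/82 ≈ 2244.0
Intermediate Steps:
k(u) = 2*u
J(a) = a/2
z(p) = -12 (z(p) = -2 - 10 = -12)
g(w, X) = (-12 + X)/(2*w + 3*X) (g(w, X) = (X - 12)/(w + ((w + X) + 2*X)) = (-12 + X)/(w + ((X + w) + 2*X)) = (-12 + X)/(w + (w + 3*X)) = (-12 + X)/(2*w + 3*X))
(15 - 37)*(-102) - g(-164, J(0)) = (15 - 37)*(-102) - (-12 + (½)*0)/(2*(-164) + 3*((½)*0)) = -22*(-102) - (-12 + 0)/(-328 + 3*0) = 2244 - (-12)/(-328 + 0) = 2244 - (-12)/(-328) = 2244 - (-1)*(-12)/328 = 2244 - 1*3/82 = 2244 - 3/82 = 184005/82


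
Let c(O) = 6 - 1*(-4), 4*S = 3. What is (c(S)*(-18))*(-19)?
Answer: 3420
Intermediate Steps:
S = 3/4 (S = (1/4)*3 = 3/4 ≈ 0.75000)
c(O) = 10 (c(O) = 6 + 4 = 10)
(c(S)*(-18))*(-19) = (10*(-18))*(-19) = -180*(-19) = 3420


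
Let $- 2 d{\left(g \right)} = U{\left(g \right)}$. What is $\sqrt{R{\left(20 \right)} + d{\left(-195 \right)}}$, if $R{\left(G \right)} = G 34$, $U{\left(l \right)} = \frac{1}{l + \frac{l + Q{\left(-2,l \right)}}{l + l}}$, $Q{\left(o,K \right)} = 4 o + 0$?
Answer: $\frac{\sqrt{3911896628285}}{75847} \approx 26.077$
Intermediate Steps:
$Q{\left(o,K \right)} = 4 o$
$U{\left(l \right)} = \frac{1}{l + \frac{-8 + l}{2 l}}$ ($U{\left(l \right)} = \frac{1}{l + \frac{l + 4 \left(-2\right)}{l + l}} = \frac{1}{l + \frac{l - 8}{2 l}} = \frac{1}{l + \left(-8 + l\right) \frac{1}{2 l}} = \frac{1}{l + \frac{-8 + l}{2 l}}$)
$R{\left(G \right)} = 34 G$
$d{\left(g \right)} = - \frac{g}{-8 + g + 2 g^{2}}$ ($d{\left(g \right)} = - \frac{2 g \frac{1}{-8 + g + 2 g^{2}}}{2} = - \frac{g}{-8 + g + 2 g^{2}}$)
$\sqrt{R{\left(20 \right)} + d{\left(-195 \right)}} = \sqrt{34 \cdot 20 - - \frac{195}{-8 - 195 + 2 \left(-195\right)^{2}}} = \sqrt{680 - - \frac{195}{-8 - 195 + 2 \cdot 38025}} = \sqrt{680 - - \frac{195}{-8 - 195 + 76050}} = \sqrt{680 - - \frac{195}{75847}} = \sqrt{680 - \left(-195\right) \frac{1}{75847}} = \sqrt{680 + \frac{195}{75847}} = \sqrt{\frac{51576155}{75847}} = \frac{\sqrt{3911896628285}}{75847}$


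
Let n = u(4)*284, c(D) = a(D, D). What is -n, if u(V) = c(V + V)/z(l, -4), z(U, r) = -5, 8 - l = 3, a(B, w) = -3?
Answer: -852/5 ≈ -170.40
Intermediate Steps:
c(D) = -3
l = 5 (l = 8 - 1*3 = 8 - 3 = 5)
u(V) = 3/5 (u(V) = -3/(-5) = -3*(-1/5) = 3/5)
n = 852/5 (n = (3/5)*284 = 852/5 ≈ 170.40)
-n = -1*852/5 = -852/5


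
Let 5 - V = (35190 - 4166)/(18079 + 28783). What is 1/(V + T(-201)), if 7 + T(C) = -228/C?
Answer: -1569877/2398302 ≈ -0.65458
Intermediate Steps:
V = 101643/23431 (V = 5 - (35190 - 4166)/(18079 + 28783) = 5 - 31024/46862 = 5 - 1*15512/23431 = 5 - 15512/23431 = 101643/23431 ≈ 4.3380)
T(C) = -7 - 228/C
1/(V + T(-201)) = 1/(101643/23431 + (-7 - 228/(-201))) = 1/(101643/23431 + (-7 - 228*(-1/201))) = 1/(101643/23431 + (-7 + 76/67)) = 1/(101643/23431 - 393/67) = 1/(-2398302/1569877) = -1569877/2398302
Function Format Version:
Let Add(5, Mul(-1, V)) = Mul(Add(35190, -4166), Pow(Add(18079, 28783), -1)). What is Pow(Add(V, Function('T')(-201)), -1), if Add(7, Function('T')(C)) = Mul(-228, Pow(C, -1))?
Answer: Rational(-1569877, 2398302) ≈ -0.65458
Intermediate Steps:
V = Rational(101643, 23431) (V = Add(5, Mul(-1, Mul(Add(35190, -4166), Pow(Add(18079, 28783), -1)))) = Add(5, Mul(-1, Mul(31024, Pow(46862, -1)))) = Add(5, Mul(-1, Mul(31024, Rational(1, 46862)))) = Add(5, Mul(-1, Rational(15512, 23431))) = Add(5, Rational(-15512, 23431)) = Rational(101643, 23431) ≈ 4.3380)
Function('T')(C) = Add(-7, Mul(-228, Pow(C, -1)))
Pow(Add(V, Function('T')(-201)), -1) = Pow(Add(Rational(101643, 23431), Add(-7, Mul(-228, Pow(-201, -1)))), -1) = Pow(Add(Rational(101643, 23431), Add(-7, Mul(-228, Rational(-1, 201)))), -1) = Pow(Add(Rational(101643, 23431), Add(-7, Rational(76, 67))), -1) = Pow(Add(Rational(101643, 23431), Rational(-393, 67)), -1) = Pow(Rational(-2398302, 1569877), -1) = Rational(-1569877, 2398302)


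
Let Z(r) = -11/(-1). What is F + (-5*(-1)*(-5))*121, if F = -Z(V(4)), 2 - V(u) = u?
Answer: -3036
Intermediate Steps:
V(u) = 2 - u
Z(r) = 11 (Z(r) = -11*(-1) = 11)
F = -11 (F = -1*11 = -11)
F + (-5*(-1)*(-5))*121 = -11 + (-5*(-1)*(-5))*121 = -11 + (5*(-5))*121 = -11 - 25*121 = -11 - 3025 = -3036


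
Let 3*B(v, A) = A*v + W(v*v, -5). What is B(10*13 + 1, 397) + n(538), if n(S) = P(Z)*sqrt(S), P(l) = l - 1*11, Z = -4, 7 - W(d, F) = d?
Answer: 34853/3 - 15*sqrt(538) ≈ 11270.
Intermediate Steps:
W(d, F) = 7 - d
P(l) = -11 + l (P(l) = l - 11 = -11 + l)
B(v, A) = 7/3 - v**2/3 + A*v/3 (B(v, A) = (A*v + (7 - v*v))/3 = (A*v + (7 - v**2))/3 = (7 - v**2 + A*v)/3 = 7/3 - v**2/3 + A*v/3)
n(S) = -15*sqrt(S) (n(S) = (-11 - 4)*sqrt(S) = -15*sqrt(S))
B(10*13 + 1, 397) + n(538) = (7/3 - (10*13 + 1)**2/3 + (1/3)*397*(10*13 + 1)) - 15*sqrt(538) = (7/3 - (130 + 1)**2/3 + (1/3)*397*(130 + 1)) - 15*sqrt(538) = (7/3 - 1/3*131**2 + (1/3)*397*131) - 15*sqrt(538) = (7/3 - 1/3*17161 + 52007/3) - 15*sqrt(538) = (7/3 - 17161/3 + 52007/3) - 15*sqrt(538) = 34853/3 - 15*sqrt(538)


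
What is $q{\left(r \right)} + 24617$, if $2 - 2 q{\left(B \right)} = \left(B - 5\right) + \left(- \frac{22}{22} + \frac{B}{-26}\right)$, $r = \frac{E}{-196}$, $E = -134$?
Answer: $\frac{125466941}{5096} \approx 24621.0$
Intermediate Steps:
$r = \frac{67}{98}$ ($r = - \frac{134}{-196} = \left(-134\right) \left(- \frac{1}{196}\right) = \frac{67}{98} \approx 0.68367$)
$q{\left(B \right)} = 4 - \frac{25 B}{52}$ ($q{\left(B \right)} = 1 - \frac{\left(B - 5\right) + \left(- \frac{22}{22} + \frac{B}{-26}\right)}{2} = 1 - \frac{\left(-5 + B\right) + \left(\left(-22\right) \frac{1}{22} + B \left(- \frac{1}{26}\right)\right)}{2} = 1 - \frac{\left(-5 + B\right) - \left(1 + \frac{B}{26}\right)}{2} = 1 - \frac{-6 + \frac{25 B}{26}}{2} = 1 - \left(-3 + \frac{25 B}{52}\right) = 4 - \frac{25 B}{52}$)
$q{\left(r \right)} + 24617 = \left(4 - \frac{1675}{5096}\right) + 24617 = \frac{18709}{5096} + 24617 = \frac{125466941}{5096}$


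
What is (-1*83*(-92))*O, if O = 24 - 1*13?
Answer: 83996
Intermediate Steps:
O = 11 (O = 24 - 13 = 11)
(-1*83*(-92))*O = (-1*83*(-92))*11 = -83*(-92)*11 = 7636*11 = 83996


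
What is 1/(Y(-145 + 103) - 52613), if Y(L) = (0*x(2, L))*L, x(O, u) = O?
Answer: -1/52613 ≈ -1.9007e-5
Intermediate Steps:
Y(L) = 0 (Y(L) = (0*2)*L = 0*L = 0)
1/(Y(-145 + 103) - 52613) = 1/(0 - 52613) = 1/(-52613) = -1/52613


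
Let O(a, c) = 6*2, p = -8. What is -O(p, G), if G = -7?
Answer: -12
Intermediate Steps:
O(a, c) = 12
-O(p, G) = -1*12 = -12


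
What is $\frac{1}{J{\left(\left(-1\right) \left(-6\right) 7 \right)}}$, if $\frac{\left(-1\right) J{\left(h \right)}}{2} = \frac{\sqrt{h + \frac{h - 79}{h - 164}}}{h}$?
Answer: $- \frac{21 \sqrt{629642}}{5161} \approx -3.2287$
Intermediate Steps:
$J{\left(h \right)} = - \frac{2 \sqrt{h + \frac{-79 + h}{-164 + h}}}{h}$ ($J{\left(h \right)} = - 2 \frac{\sqrt{h + \frac{h - 79}{h - 164}}}{h} = - 2 \frac{\sqrt{h + \frac{-79 + h}{-164 + h}}}{h} = - \frac{2 \sqrt{h + \frac{-79 + h}{-164 + h}}}{h}$)
$\frac{1}{J{\left(\left(-1\right) \left(-6\right) 7 \right)}} = \frac{1}{\left(-2\right) \frac{1}{\left(-1\right) \left(-6\right) 7} \sqrt{\frac{-79 + \left(-1\right) \left(-6\right) 7 + \left(-1\right) \left(-6\right) 7 \left(-164 + \left(-1\right) \left(-6\right) 7\right)}{-164 + \left(-1\right) \left(-6\right) 7}}} = \frac{1}{\left(-2\right) \frac{1}{6 \cdot 7} \sqrt{\frac{-79 + 6 \cdot 7 + 6 \cdot 7 \left(-164 + 6 \cdot 7\right)}{-164 + 6 \cdot 7}}} = \frac{1}{\left(-2\right) \frac{1}{42} \sqrt{\frac{-79 + 42 + 42 \left(-164 + 42\right)}{-164 + 42}}} = \frac{1}{\left(-2\right) \frac{1}{42} \sqrt{\frac{-79 + 42 + 42 \left(-122\right)}{-122}}} = \frac{1}{\left(-2\right) \frac{1}{42} \sqrt{- \frac{-79 + 42 - 5124}{122}}} = \frac{1}{\left(-2\right) \frac{1}{42} \sqrt{\left(- \frac{1}{122}\right) \left(-5161\right)}} = \frac{1}{\left(-2\right) \frac{1}{42} \sqrt{\frac{5161}{122}}} = \frac{1}{\left(-2\right) \frac{1}{42} \frac{\sqrt{629642}}{122}} = \frac{1}{\left(- \frac{1}{2562}\right) \sqrt{629642}} = - \frac{21 \sqrt{629642}}{5161}$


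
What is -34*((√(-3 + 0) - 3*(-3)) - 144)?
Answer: 4590 - 34*I*√3 ≈ 4590.0 - 58.89*I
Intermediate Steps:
-34*((√(-3 + 0) - 3*(-3)) - 144) = -34*((√(-3) + 9) - 144) = -34*((I*√3 + 9) - 144) = -34*((9 + I*√3) - 144) = -34*(-135 + I*√3) = 4590 - 34*I*√3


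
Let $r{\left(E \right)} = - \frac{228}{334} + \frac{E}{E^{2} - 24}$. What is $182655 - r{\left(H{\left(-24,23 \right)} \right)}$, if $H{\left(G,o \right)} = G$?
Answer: $\frac{701580644}{3841} \approx 1.8266 \cdot 10^{5}$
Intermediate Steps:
$r{\left(E \right)} = - \frac{114}{167} + \frac{E}{-24 + E^{2}}$ ($r{\left(E \right)} = \left(-228\right) \frac{1}{334} + \frac{E}{-24 + E^{2}} = - \frac{114}{167} + \frac{E}{-24 + E^{2}}$)
$182655 - r{\left(H{\left(-24,23 \right)} \right)} = 182655 - \frac{2736 - 114 \left(-24\right)^{2} + 167 \left(-24\right)}{167 \left(-24 + \left(-24\right)^{2}\right)} = 182655 - \frac{2736 - 65664 - 4008}{167 \left(-24 + 576\right)} = 182655 - \frac{2736 - 65664 - 4008}{167 \cdot 552} = 182655 - \frac{1}{167} \cdot \frac{1}{552} \left(-66936\right) = 182655 - - \frac{2789}{3841} = 182655 + \frac{2789}{3841} = \frac{701580644}{3841}$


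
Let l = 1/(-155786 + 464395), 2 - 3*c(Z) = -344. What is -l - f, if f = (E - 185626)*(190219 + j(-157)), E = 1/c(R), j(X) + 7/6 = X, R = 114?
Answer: 22603065918809462929/640672284 ≈ 3.5280e+10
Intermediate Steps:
c(Z) = 346/3 (c(Z) = ⅔ - ⅓*(-344) = ⅔ + 344/3 = 346/3)
j(X) = -7/6 + X
E = 3/346 (E = 1/(346/3) = 3/346 ≈ 0.0086705)
l = 1/308609 ≈ 3.2403e-6
f = -73241758726445/2076 (f = (3/346 - 185626)*(190219 + (-7/6 - 157)) = -64226593*(190219 - 949/6)/346 = -64226593/346*1140365/6 = -73241758726445/2076 ≈ -3.5280e+10)
-l - f = -1*1/308609 - 1*(-73241758726445/2076) = -1/308609 + 73241758726445/2076 = 22603065918809462929/640672284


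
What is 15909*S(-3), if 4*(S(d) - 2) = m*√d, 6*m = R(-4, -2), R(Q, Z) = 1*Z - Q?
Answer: 31818 + 5303*I*√3/4 ≈ 31818.0 + 2296.3*I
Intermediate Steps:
R(Q, Z) = Z - Q
m = ⅓ (m = (-2 - 1*(-4))/6 = (-2 + 4)/6 = (⅙)*2 = ⅓ ≈ 0.33333)
S(d) = 2 + √d/12 (S(d) = 2 + (√d/3)/4 = 2 + √d/12)
15909*S(-3) = 15909*(2 + √(-3)/12) = 15909*(2 + (I*√3)/12) = 15909*(2 + I*√3/12) = 31818 + 5303*I*√3/4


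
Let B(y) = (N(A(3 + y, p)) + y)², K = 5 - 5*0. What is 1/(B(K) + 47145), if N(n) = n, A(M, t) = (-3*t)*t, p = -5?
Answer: 1/52045 ≈ 1.9214e-5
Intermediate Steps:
A(M, t) = -3*t²
K = 5 (K = 5 + 0 = 5)
B(y) = (-75 + y)² (B(y) = (-3*(-5)² + y)² = (-3*25 + y)² = (-75 + y)²)
1/(B(K) + 47145) = 1/((-75 + 5)² + 47145) = 1/((-70)² + 47145) = 1/(4900 + 47145) = 1/52045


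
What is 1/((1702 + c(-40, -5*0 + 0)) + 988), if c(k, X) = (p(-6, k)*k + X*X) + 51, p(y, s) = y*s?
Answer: -1/6859 ≈ -0.00014579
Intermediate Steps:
p(y, s) = s*y
c(k, X) = 51 + X² - 6*k² (c(k, X) = ((k*(-6))*k + X*X) + 51 = ((-6*k)*k + X²) + 51 = (-6*k² + X²) + 51 = (X² - 6*k²) + 51 = 51 + X² - 6*k²)
1/((1702 + c(-40, -5*0 + 0)) + 988) = 1/((1702 + (51 + (-5*0 + 0)² - 6*(-40)²)) + 988) = 1/((1702 + (51 + (0 + 0)² - 6*1600)) + 988) = 1/((1702 + (51 + 0² - 9600)) + 988) = 1/((1702 + (51 + 0 - 9600)) + 988) = 1/((1702 - 9549) + 988) = 1/(-7847 + 988) = 1/(-6859) = -1/6859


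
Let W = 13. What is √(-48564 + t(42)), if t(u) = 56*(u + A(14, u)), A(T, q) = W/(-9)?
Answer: 2*I*√104159/3 ≈ 215.16*I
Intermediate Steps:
A(T, q) = -13/9 (A(T, q) = 13/(-9) = 13*(-⅑) = -13/9)
t(u) = -728/9 + 56*u (t(u) = 56*(u - 13/9) = 56*(-13/9 + u) = -728/9 + 56*u)
√(-48564 + t(42)) = √(-48564 + (-728/9 + 56*42)) = √(-48564 + (-728/9 + 2352)) = √(-48564 + 20440/9) = √(-416636/9) = 2*I*√104159/3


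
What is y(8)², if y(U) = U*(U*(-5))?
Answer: 102400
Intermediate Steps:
y(U) = -5*U² (y(U) = U*(-5*U) = -5*U²)
y(8)² = (-5*8²)² = (-5*64)² = (-320)² = 102400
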